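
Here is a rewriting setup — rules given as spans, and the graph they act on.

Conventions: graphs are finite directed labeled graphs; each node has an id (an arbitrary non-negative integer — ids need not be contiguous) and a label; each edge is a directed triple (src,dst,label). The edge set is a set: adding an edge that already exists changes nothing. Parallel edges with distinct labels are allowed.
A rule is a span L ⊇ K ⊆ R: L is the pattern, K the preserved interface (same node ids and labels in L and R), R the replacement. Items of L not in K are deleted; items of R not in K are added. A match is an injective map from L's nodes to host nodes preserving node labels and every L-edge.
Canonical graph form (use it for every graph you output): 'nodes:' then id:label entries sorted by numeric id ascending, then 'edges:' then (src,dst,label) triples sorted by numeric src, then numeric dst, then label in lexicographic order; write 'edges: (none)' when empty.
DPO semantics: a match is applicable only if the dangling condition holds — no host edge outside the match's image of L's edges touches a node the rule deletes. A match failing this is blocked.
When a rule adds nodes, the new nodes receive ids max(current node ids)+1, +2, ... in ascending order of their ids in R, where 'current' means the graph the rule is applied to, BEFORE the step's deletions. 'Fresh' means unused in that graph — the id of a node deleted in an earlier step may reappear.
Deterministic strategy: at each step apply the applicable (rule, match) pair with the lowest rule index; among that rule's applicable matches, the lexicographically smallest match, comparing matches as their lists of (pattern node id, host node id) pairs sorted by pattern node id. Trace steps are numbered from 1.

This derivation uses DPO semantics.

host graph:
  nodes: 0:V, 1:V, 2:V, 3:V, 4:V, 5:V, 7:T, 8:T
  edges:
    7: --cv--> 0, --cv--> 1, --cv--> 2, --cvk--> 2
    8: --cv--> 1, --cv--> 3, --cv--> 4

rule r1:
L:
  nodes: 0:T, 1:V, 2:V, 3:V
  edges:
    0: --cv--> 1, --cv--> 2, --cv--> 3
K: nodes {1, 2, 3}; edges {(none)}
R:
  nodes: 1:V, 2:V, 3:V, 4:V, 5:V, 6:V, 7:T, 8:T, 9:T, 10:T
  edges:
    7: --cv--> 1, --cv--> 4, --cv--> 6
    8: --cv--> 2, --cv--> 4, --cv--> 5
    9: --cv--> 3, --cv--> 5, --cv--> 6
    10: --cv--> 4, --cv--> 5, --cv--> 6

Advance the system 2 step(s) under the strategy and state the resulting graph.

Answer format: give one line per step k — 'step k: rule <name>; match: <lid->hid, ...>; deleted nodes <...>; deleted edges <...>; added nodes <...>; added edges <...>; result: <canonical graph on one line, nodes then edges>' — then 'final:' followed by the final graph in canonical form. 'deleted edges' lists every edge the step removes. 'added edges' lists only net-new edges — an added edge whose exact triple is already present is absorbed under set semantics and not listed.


step 1: rule r1; match: 0->8, 1->1, 2->3, 3->4; deleted nodes 8; deleted edges (8,1,cv); (8,3,cv); (8,4,cv); added nodes 9, 10, 11, 12, 13, 14, 15; added edges (12,1,cv); (12,9,cv); (12,11,cv); (13,3,cv); (13,9,cv); (13,10,cv); (14,4,cv); (14,10,cv); (14,11,cv); (15,9,cv); (15,10,cv); (15,11,cv); result: nodes: 0:V, 1:V, 2:V, 3:V, 4:V, 5:V, 7:T, 9:V, 10:V, 11:V, 12:T, 13:T, 14:T, 15:T edges: (7,0,cv); (7,1,cv); (7,2,cv); (7,2,cvk); (12,1,cv); (12,9,cv); (12,11,cv); (13,3,cv); (13,9,cv); (13,10,cv); (14,4,cv); (14,10,cv); (14,11,cv); (15,9,cv); (15,10,cv); (15,11,cv)
step 2: rule r1; match: 0->12, 1->1, 2->9, 3->11; deleted nodes 12; deleted edges (12,1,cv); (12,9,cv); (12,11,cv); added nodes 16, 17, 18, 19, 20, 21, 22; added edges (19,1,cv); (19,16,cv); (19,18,cv); (20,9,cv); (20,16,cv); (20,17,cv); (21,11,cv); (21,17,cv); (21,18,cv); (22,16,cv); (22,17,cv); (22,18,cv); result: nodes: 0:V, 1:V, 2:V, 3:V, 4:V, 5:V, 7:T, 9:V, 10:V, 11:V, 13:T, 14:T, 15:T, 16:V, 17:V, 18:V, 19:T, 20:T, 21:T, 22:T edges: (7,0,cv); (7,1,cv); (7,2,cv); (7,2,cvk); (13,3,cv); (13,9,cv); (13,10,cv); (14,4,cv); (14,10,cv); (14,11,cv); (15,9,cv); (15,10,cv); (15,11,cv); (19,1,cv); (19,16,cv); (19,18,cv); (20,9,cv); (20,16,cv); (20,17,cv); (21,11,cv); (21,17,cv); (21,18,cv); (22,16,cv); (22,17,cv); (22,18,cv)
final:
nodes: 0:V, 1:V, 2:V, 3:V, 4:V, 5:V, 7:T, 9:V, 10:V, 11:V, 13:T, 14:T, 15:T, 16:V, 17:V, 18:V, 19:T, 20:T, 21:T, 22:T
edges: (7,0,cv); (7,1,cv); (7,2,cv); (7,2,cvk); (13,3,cv); (13,9,cv); (13,10,cv); (14,4,cv); (14,10,cv); (14,11,cv); (15,9,cv); (15,10,cv); (15,11,cv); (19,1,cv); (19,16,cv); (19,18,cv); (20,9,cv); (20,16,cv); (20,17,cv); (21,11,cv); (21,17,cv); (21,18,cv); (22,16,cv); (22,17,cv); (22,18,cv)


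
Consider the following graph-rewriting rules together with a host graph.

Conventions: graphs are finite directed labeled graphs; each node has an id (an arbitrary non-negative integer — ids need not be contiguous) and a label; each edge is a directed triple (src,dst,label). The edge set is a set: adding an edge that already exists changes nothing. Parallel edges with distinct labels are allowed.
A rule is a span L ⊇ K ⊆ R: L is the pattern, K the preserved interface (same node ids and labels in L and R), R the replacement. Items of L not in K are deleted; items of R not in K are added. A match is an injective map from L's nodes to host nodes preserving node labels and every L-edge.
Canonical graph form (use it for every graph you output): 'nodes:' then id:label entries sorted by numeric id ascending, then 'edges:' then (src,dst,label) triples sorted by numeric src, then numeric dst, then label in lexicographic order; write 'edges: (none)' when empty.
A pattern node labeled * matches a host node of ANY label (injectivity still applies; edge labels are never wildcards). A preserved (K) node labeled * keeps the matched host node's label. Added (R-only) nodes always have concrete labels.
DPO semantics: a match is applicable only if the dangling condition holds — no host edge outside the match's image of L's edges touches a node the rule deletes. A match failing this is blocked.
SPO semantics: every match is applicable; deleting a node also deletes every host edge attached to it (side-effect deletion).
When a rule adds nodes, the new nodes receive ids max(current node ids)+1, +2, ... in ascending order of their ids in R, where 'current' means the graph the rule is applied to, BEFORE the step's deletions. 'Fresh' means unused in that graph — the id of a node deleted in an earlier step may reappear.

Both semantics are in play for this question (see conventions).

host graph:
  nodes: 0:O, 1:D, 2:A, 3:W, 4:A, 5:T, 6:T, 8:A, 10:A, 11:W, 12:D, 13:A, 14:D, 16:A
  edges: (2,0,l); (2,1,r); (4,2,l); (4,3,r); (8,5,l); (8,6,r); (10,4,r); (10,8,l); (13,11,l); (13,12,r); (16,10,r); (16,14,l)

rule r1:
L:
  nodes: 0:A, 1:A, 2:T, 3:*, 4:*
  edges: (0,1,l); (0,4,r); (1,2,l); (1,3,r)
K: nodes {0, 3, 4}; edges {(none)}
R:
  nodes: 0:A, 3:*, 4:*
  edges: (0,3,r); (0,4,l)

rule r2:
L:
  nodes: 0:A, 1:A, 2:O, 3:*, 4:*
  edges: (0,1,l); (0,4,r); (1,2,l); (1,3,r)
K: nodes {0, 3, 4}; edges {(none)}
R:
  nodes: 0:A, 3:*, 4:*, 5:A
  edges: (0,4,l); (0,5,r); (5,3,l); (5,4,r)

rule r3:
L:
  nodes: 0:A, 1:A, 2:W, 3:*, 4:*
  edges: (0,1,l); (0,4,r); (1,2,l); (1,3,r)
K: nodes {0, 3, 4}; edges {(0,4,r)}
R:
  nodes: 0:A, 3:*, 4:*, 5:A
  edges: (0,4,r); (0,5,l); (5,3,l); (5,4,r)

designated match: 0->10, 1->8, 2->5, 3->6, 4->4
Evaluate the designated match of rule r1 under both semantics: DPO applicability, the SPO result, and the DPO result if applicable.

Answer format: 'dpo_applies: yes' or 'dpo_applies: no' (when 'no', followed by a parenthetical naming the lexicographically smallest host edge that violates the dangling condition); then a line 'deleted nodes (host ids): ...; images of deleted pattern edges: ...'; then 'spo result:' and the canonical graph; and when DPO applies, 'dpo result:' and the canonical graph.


dpo_applies: yes
deleted nodes (host ids): 5, 8; images of deleted pattern edges: (8,5,l); (8,6,r); (10,4,r); (10,8,l)
spo result:
nodes: 0:O, 1:D, 2:A, 3:W, 4:A, 6:T, 10:A, 11:W, 12:D, 13:A, 14:D, 16:A
edges: (2,0,l); (2,1,r); (4,2,l); (4,3,r); (10,4,l); (10,6,r); (13,11,l); (13,12,r); (16,10,r); (16,14,l)
dpo result:
nodes: 0:O, 1:D, 2:A, 3:W, 4:A, 6:T, 10:A, 11:W, 12:D, 13:A, 14:D, 16:A
edges: (2,0,l); (2,1,r); (4,2,l); (4,3,r); (10,4,l); (10,6,r); (13,11,l); (13,12,r); (16,10,r); (16,14,l)


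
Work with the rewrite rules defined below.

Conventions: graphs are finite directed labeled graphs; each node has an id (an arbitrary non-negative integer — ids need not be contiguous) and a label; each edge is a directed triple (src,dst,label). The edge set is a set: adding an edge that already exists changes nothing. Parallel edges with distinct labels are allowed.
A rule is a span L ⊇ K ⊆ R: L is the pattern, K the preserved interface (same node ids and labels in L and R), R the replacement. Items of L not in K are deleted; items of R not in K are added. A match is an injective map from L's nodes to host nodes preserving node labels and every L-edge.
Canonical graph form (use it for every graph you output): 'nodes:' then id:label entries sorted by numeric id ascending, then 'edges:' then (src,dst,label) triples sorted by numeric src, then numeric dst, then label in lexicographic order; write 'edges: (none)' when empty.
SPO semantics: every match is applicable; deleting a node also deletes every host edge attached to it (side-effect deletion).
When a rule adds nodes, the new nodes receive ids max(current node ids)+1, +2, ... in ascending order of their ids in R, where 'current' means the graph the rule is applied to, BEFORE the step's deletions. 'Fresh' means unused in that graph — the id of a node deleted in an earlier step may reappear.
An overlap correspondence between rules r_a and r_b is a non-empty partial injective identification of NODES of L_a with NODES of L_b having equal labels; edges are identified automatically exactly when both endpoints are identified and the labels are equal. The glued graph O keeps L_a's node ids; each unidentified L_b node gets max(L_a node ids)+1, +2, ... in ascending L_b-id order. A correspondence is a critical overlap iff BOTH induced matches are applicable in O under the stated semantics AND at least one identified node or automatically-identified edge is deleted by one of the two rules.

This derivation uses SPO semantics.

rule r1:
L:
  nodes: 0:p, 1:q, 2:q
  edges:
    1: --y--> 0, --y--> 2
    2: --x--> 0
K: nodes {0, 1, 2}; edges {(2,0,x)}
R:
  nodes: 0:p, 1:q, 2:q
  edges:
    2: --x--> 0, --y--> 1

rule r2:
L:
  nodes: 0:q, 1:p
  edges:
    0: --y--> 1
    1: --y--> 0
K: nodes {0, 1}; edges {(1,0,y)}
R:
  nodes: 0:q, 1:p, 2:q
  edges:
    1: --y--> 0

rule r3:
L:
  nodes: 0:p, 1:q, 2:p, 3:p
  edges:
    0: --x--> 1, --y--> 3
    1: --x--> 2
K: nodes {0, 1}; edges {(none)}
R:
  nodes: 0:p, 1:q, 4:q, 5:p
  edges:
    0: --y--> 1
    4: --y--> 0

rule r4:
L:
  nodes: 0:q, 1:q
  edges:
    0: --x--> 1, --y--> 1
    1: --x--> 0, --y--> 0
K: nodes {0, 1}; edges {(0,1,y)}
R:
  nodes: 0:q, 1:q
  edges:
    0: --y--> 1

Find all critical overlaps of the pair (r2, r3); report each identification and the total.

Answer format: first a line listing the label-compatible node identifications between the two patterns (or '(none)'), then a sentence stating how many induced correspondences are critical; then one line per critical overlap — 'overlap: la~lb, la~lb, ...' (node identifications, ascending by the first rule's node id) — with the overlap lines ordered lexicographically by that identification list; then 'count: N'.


label-compatible node identifications between L(r2) and L(r3): 0~1, 1~0, 1~2, 1~3
4 of the induced correspondences are critical overlaps of r2 and r3.
overlap: 0~1, 1~2
overlap: 0~1, 1~3
overlap: 1~2
overlap: 1~3
count: 4


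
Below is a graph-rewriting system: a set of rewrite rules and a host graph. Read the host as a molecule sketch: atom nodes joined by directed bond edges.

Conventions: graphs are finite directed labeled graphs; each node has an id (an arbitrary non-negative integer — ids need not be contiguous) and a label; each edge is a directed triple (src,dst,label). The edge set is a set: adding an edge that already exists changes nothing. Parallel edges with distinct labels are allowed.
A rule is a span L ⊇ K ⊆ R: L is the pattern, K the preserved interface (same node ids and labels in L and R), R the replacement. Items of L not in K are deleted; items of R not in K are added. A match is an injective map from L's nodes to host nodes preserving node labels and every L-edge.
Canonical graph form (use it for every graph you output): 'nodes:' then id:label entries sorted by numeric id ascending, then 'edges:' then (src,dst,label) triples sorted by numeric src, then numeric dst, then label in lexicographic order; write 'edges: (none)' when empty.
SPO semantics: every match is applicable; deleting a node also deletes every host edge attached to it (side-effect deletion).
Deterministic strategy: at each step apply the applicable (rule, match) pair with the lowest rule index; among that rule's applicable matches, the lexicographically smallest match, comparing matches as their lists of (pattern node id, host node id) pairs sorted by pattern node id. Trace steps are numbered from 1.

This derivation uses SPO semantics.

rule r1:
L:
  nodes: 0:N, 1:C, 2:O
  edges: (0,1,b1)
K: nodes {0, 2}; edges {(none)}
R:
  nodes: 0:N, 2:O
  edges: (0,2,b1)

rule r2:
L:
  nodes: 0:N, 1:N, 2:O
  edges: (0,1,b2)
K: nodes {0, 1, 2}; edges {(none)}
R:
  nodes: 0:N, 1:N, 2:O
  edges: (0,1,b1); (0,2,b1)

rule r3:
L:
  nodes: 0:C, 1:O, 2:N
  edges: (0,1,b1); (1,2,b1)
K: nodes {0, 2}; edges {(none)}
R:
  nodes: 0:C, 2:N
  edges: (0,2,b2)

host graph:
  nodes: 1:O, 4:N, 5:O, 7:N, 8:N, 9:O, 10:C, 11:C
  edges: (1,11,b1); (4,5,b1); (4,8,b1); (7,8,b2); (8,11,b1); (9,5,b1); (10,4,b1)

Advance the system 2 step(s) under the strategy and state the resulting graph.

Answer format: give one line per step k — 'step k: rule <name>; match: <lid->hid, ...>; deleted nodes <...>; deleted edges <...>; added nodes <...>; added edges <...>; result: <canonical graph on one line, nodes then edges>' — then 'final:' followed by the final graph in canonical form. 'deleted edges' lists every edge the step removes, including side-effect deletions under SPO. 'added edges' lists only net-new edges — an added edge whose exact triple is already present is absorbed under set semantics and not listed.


step 1: rule r1; match: 0->8, 1->11, 2->1; deleted nodes 11; deleted edges (1,11,b1); (8,11,b1); added nodes (none); added edges (8,1,b1); result: nodes: 1:O, 4:N, 5:O, 7:N, 8:N, 9:O, 10:C edges: (4,5,b1); (4,8,b1); (7,8,b2); (8,1,b1); (9,5,b1); (10,4,b1)
step 2: rule r2; match: 0->7, 1->8, 2->1; deleted nodes (none); deleted edges (7,8,b2); added nodes (none); added edges (7,1,b1); (7,8,b1); result: nodes: 1:O, 4:N, 5:O, 7:N, 8:N, 9:O, 10:C edges: (4,5,b1); (4,8,b1); (7,1,b1); (7,8,b1); (8,1,b1); (9,5,b1); (10,4,b1)
final:
nodes: 1:O, 4:N, 5:O, 7:N, 8:N, 9:O, 10:C
edges: (4,5,b1); (4,8,b1); (7,1,b1); (7,8,b1); (8,1,b1); (9,5,b1); (10,4,b1)


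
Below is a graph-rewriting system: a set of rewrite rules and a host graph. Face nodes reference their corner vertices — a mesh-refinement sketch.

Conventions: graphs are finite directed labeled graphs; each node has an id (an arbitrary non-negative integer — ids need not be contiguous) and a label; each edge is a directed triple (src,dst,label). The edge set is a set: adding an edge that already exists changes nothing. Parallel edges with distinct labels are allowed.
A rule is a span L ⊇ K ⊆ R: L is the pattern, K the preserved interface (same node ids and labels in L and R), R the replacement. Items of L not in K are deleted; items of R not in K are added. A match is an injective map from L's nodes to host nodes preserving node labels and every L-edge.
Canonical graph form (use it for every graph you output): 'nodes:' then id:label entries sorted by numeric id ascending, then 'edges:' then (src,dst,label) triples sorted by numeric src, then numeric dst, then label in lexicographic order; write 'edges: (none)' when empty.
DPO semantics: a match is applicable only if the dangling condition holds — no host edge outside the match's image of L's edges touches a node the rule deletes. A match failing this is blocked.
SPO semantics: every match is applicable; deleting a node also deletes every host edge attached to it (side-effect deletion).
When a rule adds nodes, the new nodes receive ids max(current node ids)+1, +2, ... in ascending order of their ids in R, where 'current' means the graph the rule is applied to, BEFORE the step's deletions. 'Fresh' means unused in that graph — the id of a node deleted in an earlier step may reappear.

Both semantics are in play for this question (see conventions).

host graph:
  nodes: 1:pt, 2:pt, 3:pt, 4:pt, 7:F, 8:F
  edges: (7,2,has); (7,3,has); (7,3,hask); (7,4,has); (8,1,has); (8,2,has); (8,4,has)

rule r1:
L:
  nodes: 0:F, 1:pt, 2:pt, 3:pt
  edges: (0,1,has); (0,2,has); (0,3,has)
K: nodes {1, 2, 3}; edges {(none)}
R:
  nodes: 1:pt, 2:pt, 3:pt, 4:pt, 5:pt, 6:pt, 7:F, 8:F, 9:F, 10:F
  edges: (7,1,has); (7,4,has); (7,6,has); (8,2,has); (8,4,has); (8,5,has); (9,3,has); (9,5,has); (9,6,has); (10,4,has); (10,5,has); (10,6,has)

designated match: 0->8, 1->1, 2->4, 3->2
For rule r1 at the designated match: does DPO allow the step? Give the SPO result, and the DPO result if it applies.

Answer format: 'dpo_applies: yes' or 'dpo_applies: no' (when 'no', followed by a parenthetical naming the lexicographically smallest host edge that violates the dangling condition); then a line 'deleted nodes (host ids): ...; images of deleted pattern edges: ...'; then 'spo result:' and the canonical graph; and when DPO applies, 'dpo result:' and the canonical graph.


dpo_applies: yes
deleted nodes (host ids): 8; images of deleted pattern edges: (8,1,has); (8,2,has); (8,4,has)
spo result:
nodes: 1:pt, 2:pt, 3:pt, 4:pt, 7:F, 9:pt, 10:pt, 11:pt, 12:F, 13:F, 14:F, 15:F
edges: (7,2,has); (7,3,has); (7,3,hask); (7,4,has); (12,1,has); (12,9,has); (12,11,has); (13,4,has); (13,9,has); (13,10,has); (14,2,has); (14,10,has); (14,11,has); (15,9,has); (15,10,has); (15,11,has)
dpo result:
nodes: 1:pt, 2:pt, 3:pt, 4:pt, 7:F, 9:pt, 10:pt, 11:pt, 12:F, 13:F, 14:F, 15:F
edges: (7,2,has); (7,3,has); (7,3,hask); (7,4,has); (12,1,has); (12,9,has); (12,11,has); (13,4,has); (13,9,has); (13,10,has); (14,2,has); (14,10,has); (14,11,has); (15,9,has); (15,10,has); (15,11,has)


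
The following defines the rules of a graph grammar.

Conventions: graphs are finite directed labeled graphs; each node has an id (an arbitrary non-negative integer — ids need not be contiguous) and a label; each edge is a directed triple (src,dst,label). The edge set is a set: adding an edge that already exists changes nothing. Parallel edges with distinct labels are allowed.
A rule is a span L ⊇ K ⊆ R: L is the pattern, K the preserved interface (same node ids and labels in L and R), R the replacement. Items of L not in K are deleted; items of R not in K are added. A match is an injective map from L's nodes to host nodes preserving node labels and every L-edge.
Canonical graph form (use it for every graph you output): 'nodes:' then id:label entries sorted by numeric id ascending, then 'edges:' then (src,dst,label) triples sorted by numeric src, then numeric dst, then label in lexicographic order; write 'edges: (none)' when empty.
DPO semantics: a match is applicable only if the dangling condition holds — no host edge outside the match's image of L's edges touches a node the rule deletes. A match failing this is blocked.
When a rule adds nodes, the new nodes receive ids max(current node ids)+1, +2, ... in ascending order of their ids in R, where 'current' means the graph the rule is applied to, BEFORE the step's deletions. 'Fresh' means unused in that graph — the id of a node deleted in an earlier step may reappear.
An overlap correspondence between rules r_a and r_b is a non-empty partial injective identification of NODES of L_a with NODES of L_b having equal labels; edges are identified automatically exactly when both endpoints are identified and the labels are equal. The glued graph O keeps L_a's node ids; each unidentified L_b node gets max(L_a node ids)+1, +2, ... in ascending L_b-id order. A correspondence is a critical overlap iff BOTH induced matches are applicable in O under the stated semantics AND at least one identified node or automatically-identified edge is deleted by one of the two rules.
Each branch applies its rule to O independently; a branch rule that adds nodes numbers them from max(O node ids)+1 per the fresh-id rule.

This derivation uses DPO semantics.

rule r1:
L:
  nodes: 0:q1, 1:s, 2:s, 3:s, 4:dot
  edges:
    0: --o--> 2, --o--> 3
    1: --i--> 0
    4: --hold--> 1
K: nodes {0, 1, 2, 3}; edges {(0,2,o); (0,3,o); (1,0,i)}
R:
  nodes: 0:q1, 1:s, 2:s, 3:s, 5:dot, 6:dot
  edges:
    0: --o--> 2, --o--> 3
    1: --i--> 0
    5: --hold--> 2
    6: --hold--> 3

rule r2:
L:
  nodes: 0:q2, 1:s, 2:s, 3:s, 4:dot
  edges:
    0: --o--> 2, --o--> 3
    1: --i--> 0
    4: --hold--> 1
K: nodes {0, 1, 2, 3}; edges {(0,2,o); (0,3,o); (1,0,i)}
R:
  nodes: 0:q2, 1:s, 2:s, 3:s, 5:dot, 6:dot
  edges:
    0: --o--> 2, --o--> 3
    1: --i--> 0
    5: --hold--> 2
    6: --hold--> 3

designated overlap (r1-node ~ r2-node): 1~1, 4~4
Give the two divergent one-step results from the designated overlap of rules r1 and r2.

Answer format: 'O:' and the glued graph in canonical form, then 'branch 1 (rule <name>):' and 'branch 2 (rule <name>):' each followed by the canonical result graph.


O:
nodes: 0:q1, 1:s, 2:s, 3:s, 4:dot, 5:q2, 6:s, 7:s
edges: (0,2,o); (0,3,o); (1,0,i); (1,5,i); (4,1,hold); (5,6,o); (5,7,o)
branch 1 (rule r1):
nodes: 0:q1, 1:s, 2:s, 3:s, 5:q2, 6:s, 7:s, 8:dot, 9:dot
edges: (0,2,o); (0,3,o); (1,0,i); (1,5,i); (5,6,o); (5,7,o); (8,2,hold); (9,3,hold)
branch 2 (rule r2):
nodes: 0:q1, 1:s, 2:s, 3:s, 5:q2, 6:s, 7:s, 8:dot, 9:dot
edges: (0,2,o); (0,3,o); (1,0,i); (1,5,i); (5,6,o); (5,7,o); (8,6,hold); (9,7,hold)


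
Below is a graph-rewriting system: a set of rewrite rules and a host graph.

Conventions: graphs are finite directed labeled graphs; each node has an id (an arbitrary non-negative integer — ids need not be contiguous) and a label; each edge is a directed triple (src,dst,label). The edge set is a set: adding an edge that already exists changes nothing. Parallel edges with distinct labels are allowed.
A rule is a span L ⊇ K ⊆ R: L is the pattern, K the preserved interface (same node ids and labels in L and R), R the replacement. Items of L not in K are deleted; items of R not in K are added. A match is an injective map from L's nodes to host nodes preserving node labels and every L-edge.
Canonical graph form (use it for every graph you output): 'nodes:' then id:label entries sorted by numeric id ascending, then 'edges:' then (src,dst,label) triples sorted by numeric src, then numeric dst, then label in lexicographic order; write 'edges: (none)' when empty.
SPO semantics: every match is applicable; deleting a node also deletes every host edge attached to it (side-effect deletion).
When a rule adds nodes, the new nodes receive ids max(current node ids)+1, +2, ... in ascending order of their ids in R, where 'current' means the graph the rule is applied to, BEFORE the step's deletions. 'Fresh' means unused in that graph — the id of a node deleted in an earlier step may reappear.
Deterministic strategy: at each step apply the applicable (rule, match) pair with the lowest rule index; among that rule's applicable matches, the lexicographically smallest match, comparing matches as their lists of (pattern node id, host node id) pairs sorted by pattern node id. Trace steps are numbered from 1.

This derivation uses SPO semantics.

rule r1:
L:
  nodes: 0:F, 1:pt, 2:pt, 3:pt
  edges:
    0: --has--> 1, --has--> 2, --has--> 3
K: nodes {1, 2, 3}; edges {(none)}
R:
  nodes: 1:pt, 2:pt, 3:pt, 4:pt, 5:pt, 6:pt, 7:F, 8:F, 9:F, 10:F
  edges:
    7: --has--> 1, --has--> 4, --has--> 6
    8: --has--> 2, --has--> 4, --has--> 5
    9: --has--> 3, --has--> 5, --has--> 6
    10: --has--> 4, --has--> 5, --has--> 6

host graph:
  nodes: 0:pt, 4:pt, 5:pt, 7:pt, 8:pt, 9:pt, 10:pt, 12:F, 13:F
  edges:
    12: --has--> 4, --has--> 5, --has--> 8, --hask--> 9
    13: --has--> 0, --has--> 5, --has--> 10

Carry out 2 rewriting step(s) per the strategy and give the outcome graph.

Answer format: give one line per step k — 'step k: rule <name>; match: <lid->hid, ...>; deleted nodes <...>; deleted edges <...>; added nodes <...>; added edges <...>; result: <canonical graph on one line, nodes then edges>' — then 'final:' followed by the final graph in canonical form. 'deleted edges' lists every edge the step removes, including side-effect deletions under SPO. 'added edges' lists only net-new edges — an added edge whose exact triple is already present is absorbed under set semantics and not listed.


step 1: rule r1; match: 0->12, 1->4, 2->5, 3->8; deleted nodes 12; deleted edges (12,4,has); (12,5,has); (12,8,has); (12,9,hask); added nodes 14, 15, 16, 17, 18, 19, 20; added edges (17,4,has); (17,14,has); (17,16,has); (18,5,has); (18,14,has); (18,15,has); (19,8,has); (19,15,has); (19,16,has); (20,14,has); (20,15,has); (20,16,has); result: nodes: 0:pt, 4:pt, 5:pt, 7:pt, 8:pt, 9:pt, 10:pt, 13:F, 14:pt, 15:pt, 16:pt, 17:F, 18:F, 19:F, 20:F edges: (13,0,has); (13,5,has); (13,10,has); (17,4,has); (17,14,has); (17,16,has); (18,5,has); (18,14,has); (18,15,has); (19,8,has); (19,15,has); (19,16,has); (20,14,has); (20,15,has); (20,16,has)
step 2: rule r1; match: 0->13, 1->0, 2->5, 3->10; deleted nodes 13; deleted edges (13,0,has); (13,5,has); (13,10,has); added nodes 21, 22, 23, 24, 25, 26, 27; added edges (24,0,has); (24,21,has); (24,23,has); (25,5,has); (25,21,has); (25,22,has); (26,10,has); (26,22,has); (26,23,has); (27,21,has); (27,22,has); (27,23,has); result: nodes: 0:pt, 4:pt, 5:pt, 7:pt, 8:pt, 9:pt, 10:pt, 14:pt, 15:pt, 16:pt, 17:F, 18:F, 19:F, 20:F, 21:pt, 22:pt, 23:pt, 24:F, 25:F, 26:F, 27:F edges: (17,4,has); (17,14,has); (17,16,has); (18,5,has); (18,14,has); (18,15,has); (19,8,has); (19,15,has); (19,16,has); (20,14,has); (20,15,has); (20,16,has); (24,0,has); (24,21,has); (24,23,has); (25,5,has); (25,21,has); (25,22,has); (26,10,has); (26,22,has); (26,23,has); (27,21,has); (27,22,has); (27,23,has)
final:
nodes: 0:pt, 4:pt, 5:pt, 7:pt, 8:pt, 9:pt, 10:pt, 14:pt, 15:pt, 16:pt, 17:F, 18:F, 19:F, 20:F, 21:pt, 22:pt, 23:pt, 24:F, 25:F, 26:F, 27:F
edges: (17,4,has); (17,14,has); (17,16,has); (18,5,has); (18,14,has); (18,15,has); (19,8,has); (19,15,has); (19,16,has); (20,14,has); (20,15,has); (20,16,has); (24,0,has); (24,21,has); (24,23,has); (25,5,has); (25,21,has); (25,22,has); (26,10,has); (26,22,has); (26,23,has); (27,21,has); (27,22,has); (27,23,has)


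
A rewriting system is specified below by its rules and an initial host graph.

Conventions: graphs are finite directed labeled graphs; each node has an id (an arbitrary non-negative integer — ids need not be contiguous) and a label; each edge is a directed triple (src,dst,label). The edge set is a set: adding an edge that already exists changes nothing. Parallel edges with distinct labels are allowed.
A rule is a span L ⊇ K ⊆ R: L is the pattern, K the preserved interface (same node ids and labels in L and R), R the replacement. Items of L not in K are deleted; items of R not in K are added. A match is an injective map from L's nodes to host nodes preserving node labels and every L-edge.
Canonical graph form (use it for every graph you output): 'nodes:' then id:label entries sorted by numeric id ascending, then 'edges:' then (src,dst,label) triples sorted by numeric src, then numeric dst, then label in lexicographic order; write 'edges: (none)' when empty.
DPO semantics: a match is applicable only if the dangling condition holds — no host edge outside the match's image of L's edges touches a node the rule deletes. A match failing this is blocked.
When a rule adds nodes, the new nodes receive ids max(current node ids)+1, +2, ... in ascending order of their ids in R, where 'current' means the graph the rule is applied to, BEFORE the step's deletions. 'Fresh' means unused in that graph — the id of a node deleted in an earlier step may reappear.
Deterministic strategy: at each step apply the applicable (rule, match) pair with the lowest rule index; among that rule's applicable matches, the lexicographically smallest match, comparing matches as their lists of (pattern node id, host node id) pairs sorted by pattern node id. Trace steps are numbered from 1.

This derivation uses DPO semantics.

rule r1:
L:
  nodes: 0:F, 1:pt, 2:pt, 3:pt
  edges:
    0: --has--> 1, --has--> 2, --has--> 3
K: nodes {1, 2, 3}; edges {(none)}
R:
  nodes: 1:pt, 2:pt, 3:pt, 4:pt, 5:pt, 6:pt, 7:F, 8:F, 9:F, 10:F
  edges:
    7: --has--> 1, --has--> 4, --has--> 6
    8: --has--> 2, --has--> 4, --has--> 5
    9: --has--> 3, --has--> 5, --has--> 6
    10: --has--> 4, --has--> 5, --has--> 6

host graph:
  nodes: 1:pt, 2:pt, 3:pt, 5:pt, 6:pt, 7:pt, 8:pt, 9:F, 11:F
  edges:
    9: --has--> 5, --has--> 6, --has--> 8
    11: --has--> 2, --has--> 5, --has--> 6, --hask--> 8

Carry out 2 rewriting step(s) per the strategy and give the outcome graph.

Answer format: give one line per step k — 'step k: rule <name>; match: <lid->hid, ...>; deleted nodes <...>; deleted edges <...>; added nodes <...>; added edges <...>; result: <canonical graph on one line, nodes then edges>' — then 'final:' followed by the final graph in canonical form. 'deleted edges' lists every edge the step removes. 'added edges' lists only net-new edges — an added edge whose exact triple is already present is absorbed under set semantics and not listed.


step 1: rule r1; match: 0->9, 1->5, 2->6, 3->8; deleted nodes 9; deleted edges (9,5,has); (9,6,has); (9,8,has); added nodes 12, 13, 14, 15, 16, 17, 18; added edges (15,5,has); (15,12,has); (15,14,has); (16,6,has); (16,12,has); (16,13,has); (17,8,has); (17,13,has); (17,14,has); (18,12,has); (18,13,has); (18,14,has); result: nodes: 1:pt, 2:pt, 3:pt, 5:pt, 6:pt, 7:pt, 8:pt, 11:F, 12:pt, 13:pt, 14:pt, 15:F, 16:F, 17:F, 18:F edges: (11,2,has); (11,5,has); (11,6,has); (11,8,hask); (15,5,has); (15,12,has); (15,14,has); (16,6,has); (16,12,has); (16,13,has); (17,8,has); (17,13,has); (17,14,has); (18,12,has); (18,13,has); (18,14,has)
step 2: rule r1; match: 0->15, 1->5, 2->12, 3->14; deleted nodes 15; deleted edges (15,5,has); (15,12,has); (15,14,has); added nodes 19, 20, 21, 22, 23, 24, 25; added edges (22,5,has); (22,19,has); (22,21,has); (23,12,has); (23,19,has); (23,20,has); (24,14,has); (24,20,has); (24,21,has); (25,19,has); (25,20,has); (25,21,has); result: nodes: 1:pt, 2:pt, 3:pt, 5:pt, 6:pt, 7:pt, 8:pt, 11:F, 12:pt, 13:pt, 14:pt, 16:F, 17:F, 18:F, 19:pt, 20:pt, 21:pt, 22:F, 23:F, 24:F, 25:F edges: (11,2,has); (11,5,has); (11,6,has); (11,8,hask); (16,6,has); (16,12,has); (16,13,has); (17,8,has); (17,13,has); (17,14,has); (18,12,has); (18,13,has); (18,14,has); (22,5,has); (22,19,has); (22,21,has); (23,12,has); (23,19,has); (23,20,has); (24,14,has); (24,20,has); (24,21,has); (25,19,has); (25,20,has); (25,21,has)
final:
nodes: 1:pt, 2:pt, 3:pt, 5:pt, 6:pt, 7:pt, 8:pt, 11:F, 12:pt, 13:pt, 14:pt, 16:F, 17:F, 18:F, 19:pt, 20:pt, 21:pt, 22:F, 23:F, 24:F, 25:F
edges: (11,2,has); (11,5,has); (11,6,has); (11,8,hask); (16,6,has); (16,12,has); (16,13,has); (17,8,has); (17,13,has); (17,14,has); (18,12,has); (18,13,has); (18,14,has); (22,5,has); (22,19,has); (22,21,has); (23,12,has); (23,19,has); (23,20,has); (24,14,has); (24,20,has); (24,21,has); (25,19,has); (25,20,has); (25,21,has)


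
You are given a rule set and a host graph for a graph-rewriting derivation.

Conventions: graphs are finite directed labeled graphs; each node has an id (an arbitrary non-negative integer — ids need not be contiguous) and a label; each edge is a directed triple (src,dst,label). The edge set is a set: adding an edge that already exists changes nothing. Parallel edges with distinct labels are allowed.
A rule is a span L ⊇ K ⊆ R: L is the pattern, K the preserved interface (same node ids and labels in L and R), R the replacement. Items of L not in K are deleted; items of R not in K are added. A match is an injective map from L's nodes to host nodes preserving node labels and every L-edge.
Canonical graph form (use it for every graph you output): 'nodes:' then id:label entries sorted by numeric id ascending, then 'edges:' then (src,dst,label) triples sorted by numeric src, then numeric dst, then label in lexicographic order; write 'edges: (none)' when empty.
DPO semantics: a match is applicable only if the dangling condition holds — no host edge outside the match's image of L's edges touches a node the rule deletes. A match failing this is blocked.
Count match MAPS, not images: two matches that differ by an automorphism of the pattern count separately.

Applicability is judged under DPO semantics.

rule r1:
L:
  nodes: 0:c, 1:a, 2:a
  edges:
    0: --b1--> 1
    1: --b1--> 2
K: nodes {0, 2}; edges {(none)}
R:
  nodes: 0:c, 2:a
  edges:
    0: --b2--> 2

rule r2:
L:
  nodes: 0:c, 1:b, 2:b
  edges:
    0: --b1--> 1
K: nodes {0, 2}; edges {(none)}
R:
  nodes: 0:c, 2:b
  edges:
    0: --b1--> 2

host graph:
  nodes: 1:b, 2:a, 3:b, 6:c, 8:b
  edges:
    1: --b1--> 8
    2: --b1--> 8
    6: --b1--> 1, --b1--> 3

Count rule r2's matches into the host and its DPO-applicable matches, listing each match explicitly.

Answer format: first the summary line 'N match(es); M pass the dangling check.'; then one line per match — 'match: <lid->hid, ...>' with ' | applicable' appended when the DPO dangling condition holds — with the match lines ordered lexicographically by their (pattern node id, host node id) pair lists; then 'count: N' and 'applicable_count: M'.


4 match(es); 2 pass the dangling check.
match: 0->6, 1->1, 2->3
match: 0->6, 1->1, 2->8
match: 0->6, 1->3, 2->1 | applicable
match: 0->6, 1->3, 2->8 | applicable
count: 4
applicable_count: 2


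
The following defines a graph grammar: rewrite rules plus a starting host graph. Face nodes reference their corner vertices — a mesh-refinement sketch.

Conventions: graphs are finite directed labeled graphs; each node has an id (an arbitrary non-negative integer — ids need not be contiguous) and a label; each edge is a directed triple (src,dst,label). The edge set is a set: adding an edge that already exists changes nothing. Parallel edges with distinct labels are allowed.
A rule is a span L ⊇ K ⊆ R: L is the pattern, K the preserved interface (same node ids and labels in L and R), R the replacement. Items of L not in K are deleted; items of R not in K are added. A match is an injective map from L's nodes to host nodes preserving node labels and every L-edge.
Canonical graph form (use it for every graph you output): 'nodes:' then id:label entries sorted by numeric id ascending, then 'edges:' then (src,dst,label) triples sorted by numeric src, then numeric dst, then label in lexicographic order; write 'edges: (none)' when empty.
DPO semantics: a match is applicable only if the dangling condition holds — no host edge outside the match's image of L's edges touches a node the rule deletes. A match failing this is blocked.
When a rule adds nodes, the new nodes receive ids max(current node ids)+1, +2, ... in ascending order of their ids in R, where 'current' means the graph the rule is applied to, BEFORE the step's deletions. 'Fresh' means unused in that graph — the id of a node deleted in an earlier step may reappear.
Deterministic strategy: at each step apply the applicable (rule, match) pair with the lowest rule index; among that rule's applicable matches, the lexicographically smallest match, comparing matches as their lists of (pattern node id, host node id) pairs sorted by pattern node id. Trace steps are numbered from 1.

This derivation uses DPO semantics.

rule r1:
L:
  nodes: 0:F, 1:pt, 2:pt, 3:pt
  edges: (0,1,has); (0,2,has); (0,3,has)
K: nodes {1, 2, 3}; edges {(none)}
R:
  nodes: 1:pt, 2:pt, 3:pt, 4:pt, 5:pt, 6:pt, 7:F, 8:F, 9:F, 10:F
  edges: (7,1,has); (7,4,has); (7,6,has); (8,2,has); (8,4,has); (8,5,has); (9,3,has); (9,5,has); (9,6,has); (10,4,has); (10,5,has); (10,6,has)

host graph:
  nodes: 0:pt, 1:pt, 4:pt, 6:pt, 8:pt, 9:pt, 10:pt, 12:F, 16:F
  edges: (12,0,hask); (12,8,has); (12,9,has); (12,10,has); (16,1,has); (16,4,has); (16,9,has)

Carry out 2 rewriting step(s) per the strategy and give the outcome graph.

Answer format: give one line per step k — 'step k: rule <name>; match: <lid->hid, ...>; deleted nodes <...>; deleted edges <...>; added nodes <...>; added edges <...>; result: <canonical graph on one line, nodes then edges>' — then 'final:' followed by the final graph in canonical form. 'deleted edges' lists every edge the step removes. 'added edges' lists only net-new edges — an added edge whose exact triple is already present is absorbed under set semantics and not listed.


step 1: rule r1; match: 0->16, 1->1, 2->4, 3->9; deleted nodes 16; deleted edges (16,1,has); (16,4,has); (16,9,has); added nodes 17, 18, 19, 20, 21, 22, 23; added edges (20,1,has); (20,17,has); (20,19,has); (21,4,has); (21,17,has); (21,18,has); (22,9,has); (22,18,has); (22,19,has); (23,17,has); (23,18,has); (23,19,has); result: nodes: 0:pt, 1:pt, 4:pt, 6:pt, 8:pt, 9:pt, 10:pt, 12:F, 17:pt, 18:pt, 19:pt, 20:F, 21:F, 22:F, 23:F edges: (12,0,hask); (12,8,has); (12,9,has); (12,10,has); (20,1,has); (20,17,has); (20,19,has); (21,4,has); (21,17,has); (21,18,has); (22,9,has); (22,18,has); (22,19,has); (23,17,has); (23,18,has); (23,19,has)
step 2: rule r1; match: 0->20, 1->1, 2->17, 3->19; deleted nodes 20; deleted edges (20,1,has); (20,17,has); (20,19,has); added nodes 24, 25, 26, 27, 28, 29, 30; added edges (27,1,has); (27,24,has); (27,26,has); (28,17,has); (28,24,has); (28,25,has); (29,19,has); (29,25,has); (29,26,has); (30,24,has); (30,25,has); (30,26,has); result: nodes: 0:pt, 1:pt, 4:pt, 6:pt, 8:pt, 9:pt, 10:pt, 12:F, 17:pt, 18:pt, 19:pt, 21:F, 22:F, 23:F, 24:pt, 25:pt, 26:pt, 27:F, 28:F, 29:F, 30:F edges: (12,0,hask); (12,8,has); (12,9,has); (12,10,has); (21,4,has); (21,17,has); (21,18,has); (22,9,has); (22,18,has); (22,19,has); (23,17,has); (23,18,has); (23,19,has); (27,1,has); (27,24,has); (27,26,has); (28,17,has); (28,24,has); (28,25,has); (29,19,has); (29,25,has); (29,26,has); (30,24,has); (30,25,has); (30,26,has)
final:
nodes: 0:pt, 1:pt, 4:pt, 6:pt, 8:pt, 9:pt, 10:pt, 12:F, 17:pt, 18:pt, 19:pt, 21:F, 22:F, 23:F, 24:pt, 25:pt, 26:pt, 27:F, 28:F, 29:F, 30:F
edges: (12,0,hask); (12,8,has); (12,9,has); (12,10,has); (21,4,has); (21,17,has); (21,18,has); (22,9,has); (22,18,has); (22,19,has); (23,17,has); (23,18,has); (23,19,has); (27,1,has); (27,24,has); (27,26,has); (28,17,has); (28,24,has); (28,25,has); (29,19,has); (29,25,has); (29,26,has); (30,24,has); (30,25,has); (30,26,has)


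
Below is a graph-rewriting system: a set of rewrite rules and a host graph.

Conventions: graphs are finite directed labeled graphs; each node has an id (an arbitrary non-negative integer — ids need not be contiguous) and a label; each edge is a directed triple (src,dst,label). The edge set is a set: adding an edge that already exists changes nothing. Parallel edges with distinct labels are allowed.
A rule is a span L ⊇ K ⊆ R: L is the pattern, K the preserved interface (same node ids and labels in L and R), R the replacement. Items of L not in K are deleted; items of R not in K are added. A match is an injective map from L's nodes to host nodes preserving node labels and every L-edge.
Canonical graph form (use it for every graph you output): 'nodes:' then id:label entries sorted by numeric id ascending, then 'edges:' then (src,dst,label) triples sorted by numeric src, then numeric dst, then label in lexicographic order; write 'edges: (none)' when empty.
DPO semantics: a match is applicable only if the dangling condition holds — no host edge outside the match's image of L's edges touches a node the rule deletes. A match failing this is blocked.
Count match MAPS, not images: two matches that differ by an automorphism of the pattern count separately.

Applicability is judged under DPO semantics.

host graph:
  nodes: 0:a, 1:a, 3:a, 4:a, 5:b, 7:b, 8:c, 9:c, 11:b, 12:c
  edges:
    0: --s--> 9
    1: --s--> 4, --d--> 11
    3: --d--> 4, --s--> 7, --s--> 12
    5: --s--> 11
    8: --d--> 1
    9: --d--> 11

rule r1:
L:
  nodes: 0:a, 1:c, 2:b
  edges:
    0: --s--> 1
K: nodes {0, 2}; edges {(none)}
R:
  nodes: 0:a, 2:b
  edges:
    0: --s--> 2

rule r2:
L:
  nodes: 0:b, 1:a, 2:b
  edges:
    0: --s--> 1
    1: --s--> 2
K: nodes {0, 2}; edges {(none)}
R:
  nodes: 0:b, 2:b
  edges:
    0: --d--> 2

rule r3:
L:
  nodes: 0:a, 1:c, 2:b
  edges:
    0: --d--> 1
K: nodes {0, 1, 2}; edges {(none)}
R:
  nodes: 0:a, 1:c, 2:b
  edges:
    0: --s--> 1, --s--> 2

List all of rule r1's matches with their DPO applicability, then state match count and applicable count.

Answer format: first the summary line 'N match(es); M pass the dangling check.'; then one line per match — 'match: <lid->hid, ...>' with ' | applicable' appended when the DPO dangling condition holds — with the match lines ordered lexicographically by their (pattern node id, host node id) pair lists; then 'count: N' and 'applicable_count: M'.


6 match(es); 3 pass the dangling check.
match: 0->0, 1->9, 2->5
match: 0->0, 1->9, 2->7
match: 0->0, 1->9, 2->11
match: 0->3, 1->12, 2->5 | applicable
match: 0->3, 1->12, 2->7 | applicable
match: 0->3, 1->12, 2->11 | applicable
count: 6
applicable_count: 3
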